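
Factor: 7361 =17^1*433^1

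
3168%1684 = 1484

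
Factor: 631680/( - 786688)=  - 2^( - 1 ) * 3^1*5^1*47^1*439^ (  -  1) = - 705/878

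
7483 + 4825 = 12308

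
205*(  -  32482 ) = -6658810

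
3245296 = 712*4558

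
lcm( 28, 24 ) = 168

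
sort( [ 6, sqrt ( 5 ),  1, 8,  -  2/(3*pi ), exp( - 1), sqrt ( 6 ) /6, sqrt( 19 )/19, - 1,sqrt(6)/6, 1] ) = [ - 1, - 2/(3*pi ), sqrt(19)/19, exp( - 1), sqrt( 6 )/6, sqrt( 6 ) /6, 1, 1, sqrt ( 5), 6, 8] 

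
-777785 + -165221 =- 943006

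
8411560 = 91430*92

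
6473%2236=2001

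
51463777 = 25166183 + 26297594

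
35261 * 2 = 70522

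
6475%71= 14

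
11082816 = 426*26016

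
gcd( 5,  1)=1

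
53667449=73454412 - 19786963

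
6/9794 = 3/4897 = 0.00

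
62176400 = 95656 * 650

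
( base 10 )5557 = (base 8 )12665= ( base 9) 7554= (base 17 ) 123f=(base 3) 21121211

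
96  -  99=-3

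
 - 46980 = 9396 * ( - 5 ) 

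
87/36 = 2 + 5/12 = 2.42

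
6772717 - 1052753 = 5719964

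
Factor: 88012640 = 2^5*5^1*37^1*14867^1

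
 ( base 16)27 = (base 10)39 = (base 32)17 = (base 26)1d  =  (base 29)1a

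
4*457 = 1828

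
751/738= 1 + 13/738= 1.02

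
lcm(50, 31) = 1550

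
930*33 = 30690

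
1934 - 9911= - 7977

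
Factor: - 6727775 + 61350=-6666425 =-  5^2*467^1*571^1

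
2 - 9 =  - 7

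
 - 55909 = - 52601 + -3308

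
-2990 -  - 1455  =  -1535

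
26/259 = 26/259=0.10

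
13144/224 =58 + 19/28 = 58.68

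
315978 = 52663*6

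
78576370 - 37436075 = 41140295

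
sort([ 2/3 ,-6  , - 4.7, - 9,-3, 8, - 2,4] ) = [- 9, - 6, - 4.7,-3, - 2, 2/3 , 4,8 ]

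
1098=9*122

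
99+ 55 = 154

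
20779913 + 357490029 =378269942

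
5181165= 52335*99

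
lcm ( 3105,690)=6210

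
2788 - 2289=499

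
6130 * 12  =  73560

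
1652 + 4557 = 6209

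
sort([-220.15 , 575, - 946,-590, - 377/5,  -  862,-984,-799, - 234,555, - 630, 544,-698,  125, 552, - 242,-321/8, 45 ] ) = [- 984,-946, - 862,-799 , - 698,-630, - 590,-242,-234, - 220.15, - 377/5,  -  321/8, 45,125,  544, 552, 555, 575] 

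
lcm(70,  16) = 560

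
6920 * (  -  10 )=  - 69200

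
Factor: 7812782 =2^1*317^1 * 12323^1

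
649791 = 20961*31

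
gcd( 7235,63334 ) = 1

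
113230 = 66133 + 47097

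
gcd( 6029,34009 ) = 1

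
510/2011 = 510/2011   =  0.25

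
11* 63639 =700029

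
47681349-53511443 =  - 5830094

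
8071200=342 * 23600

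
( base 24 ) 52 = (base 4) 1322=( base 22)5c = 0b1111010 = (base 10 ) 122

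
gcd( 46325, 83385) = 9265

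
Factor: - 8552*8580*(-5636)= 413548037760 = 2^7*3^1 * 5^1*11^1*13^1*1069^1*1409^1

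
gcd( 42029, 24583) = 793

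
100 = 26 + 74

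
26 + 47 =73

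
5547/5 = 5547/5 =1109.40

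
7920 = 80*99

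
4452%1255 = 687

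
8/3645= 8/3645 = 0.00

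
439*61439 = 26971721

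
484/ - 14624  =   - 121/3656=- 0.03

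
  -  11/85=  - 11/85 = -  0.13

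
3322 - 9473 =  - 6151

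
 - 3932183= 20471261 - 24403444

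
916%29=17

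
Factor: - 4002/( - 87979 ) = 2^1*3^1  *  23^1*29^1*97^( - 1 )*907^( - 1) 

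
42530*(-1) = - 42530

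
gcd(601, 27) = 1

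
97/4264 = 97/4264 = 0.02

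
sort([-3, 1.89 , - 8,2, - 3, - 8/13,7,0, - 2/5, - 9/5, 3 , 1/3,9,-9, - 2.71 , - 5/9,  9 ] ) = [-9,- 8,-3,  -  3,-2.71,-9/5,  -  8/13,-5/9, - 2/5, 0 , 1/3,1.89,2 , 3,7,9,9]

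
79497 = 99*803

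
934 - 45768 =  - 44834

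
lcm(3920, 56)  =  3920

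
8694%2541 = 1071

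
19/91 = 19/91=0.21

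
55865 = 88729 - 32864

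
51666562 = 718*71959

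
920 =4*230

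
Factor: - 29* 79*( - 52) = 2^2*13^1*29^1 *79^1 = 119132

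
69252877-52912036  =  16340841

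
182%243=182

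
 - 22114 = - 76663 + 54549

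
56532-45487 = 11045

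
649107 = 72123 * 9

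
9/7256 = 9/7256 = 0.00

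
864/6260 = 216/1565 = 0.14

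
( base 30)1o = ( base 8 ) 66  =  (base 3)2000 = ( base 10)54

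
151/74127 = 151/74127 = 0.00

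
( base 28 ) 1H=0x2D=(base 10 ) 45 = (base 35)1a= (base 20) 25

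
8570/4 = 4285/2 =2142.50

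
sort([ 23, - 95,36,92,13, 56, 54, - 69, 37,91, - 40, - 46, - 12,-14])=[  -  95,-69, - 46,- 40,  -  14,- 12,13,23,36,37 , 54,56,91, 92]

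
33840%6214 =2770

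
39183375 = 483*81125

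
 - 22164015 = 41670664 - 63834679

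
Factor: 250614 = 2^1*3^4*7^1*13^1*17^1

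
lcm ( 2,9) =18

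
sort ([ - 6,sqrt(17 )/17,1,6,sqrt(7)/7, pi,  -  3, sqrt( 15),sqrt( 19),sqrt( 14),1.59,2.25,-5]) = [  -  6, - 5,-3,sqrt(17 )/17,sqrt ( 7)/7,1, 1.59,2.25, pi,sqrt(14), sqrt(15),sqrt(19),6]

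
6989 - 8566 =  -1577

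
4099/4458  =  4099/4458 = 0.92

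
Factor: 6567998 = 2^1*59^1*55661^1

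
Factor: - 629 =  - 17^1  *  37^1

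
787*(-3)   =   - 2361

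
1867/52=1867/52=35.90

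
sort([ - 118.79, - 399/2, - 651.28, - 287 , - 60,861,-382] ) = [ - 651.28 , - 382, - 287, -399/2 , - 118.79, - 60,861 ] 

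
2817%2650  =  167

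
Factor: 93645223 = 7^2*53^1*107^1*337^1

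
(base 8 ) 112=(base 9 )82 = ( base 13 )59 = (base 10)74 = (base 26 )2m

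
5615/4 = 1403 + 3/4 = 1403.75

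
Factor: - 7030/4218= - 3^ ( - 1 )*5^1 = -  5/3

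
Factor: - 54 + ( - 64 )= - 118 = -2^1*59^1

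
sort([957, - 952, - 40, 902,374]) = [ - 952,  -  40,374,902, 957] 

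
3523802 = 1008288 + 2515514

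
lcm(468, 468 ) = 468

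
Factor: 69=3^1*23^1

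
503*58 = 29174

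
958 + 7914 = 8872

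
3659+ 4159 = 7818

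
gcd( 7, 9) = 1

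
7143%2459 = 2225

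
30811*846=26066106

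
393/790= 393/790 = 0.50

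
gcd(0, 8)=8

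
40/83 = 40/83 = 0.48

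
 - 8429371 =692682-9122053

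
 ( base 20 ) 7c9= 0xBE9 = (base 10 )3049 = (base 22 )66d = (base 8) 5751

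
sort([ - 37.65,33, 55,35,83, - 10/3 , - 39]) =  [ - 39 ,  -  37.65, - 10/3,33,35,55, 83 ]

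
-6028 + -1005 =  - 7033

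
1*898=898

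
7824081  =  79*99039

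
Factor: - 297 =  - 3^3*11^1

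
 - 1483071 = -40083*37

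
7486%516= 262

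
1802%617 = 568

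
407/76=407/76  =  5.36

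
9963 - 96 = 9867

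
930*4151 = 3860430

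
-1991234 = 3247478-5238712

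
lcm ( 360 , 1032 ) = 15480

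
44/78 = 22/39 =0.56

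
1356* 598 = 810888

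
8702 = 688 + 8014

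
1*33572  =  33572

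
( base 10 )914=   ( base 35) Q4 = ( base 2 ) 1110010010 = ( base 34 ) QU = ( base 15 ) 40e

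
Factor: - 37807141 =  - 59^2 * 10861^1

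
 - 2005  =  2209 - 4214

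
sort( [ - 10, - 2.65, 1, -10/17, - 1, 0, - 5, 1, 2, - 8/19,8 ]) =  [ - 10, - 5, - 2.65, - 1, - 10/17, - 8/19, 0, 1, 1, 2, 8]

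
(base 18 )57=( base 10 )97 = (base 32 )31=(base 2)1100001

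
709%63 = 16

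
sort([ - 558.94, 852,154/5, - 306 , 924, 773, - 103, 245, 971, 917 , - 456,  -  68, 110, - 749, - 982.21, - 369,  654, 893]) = [  -  982.21, - 749  ,-558.94 ,-456,-369, - 306, - 103, - 68 , 154/5, 110,245, 654, 773,852, 893,917, 924, 971 ]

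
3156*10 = 31560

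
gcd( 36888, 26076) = 636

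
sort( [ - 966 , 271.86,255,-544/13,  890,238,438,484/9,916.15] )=[ - 966 , - 544/13 , 484/9,238,255,271.86,438, 890, 916.15 ] 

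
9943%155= 23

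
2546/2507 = 2546/2507 = 1.02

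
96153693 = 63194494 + 32959199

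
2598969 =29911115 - 27312146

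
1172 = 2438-1266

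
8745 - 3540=5205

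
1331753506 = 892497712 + 439255794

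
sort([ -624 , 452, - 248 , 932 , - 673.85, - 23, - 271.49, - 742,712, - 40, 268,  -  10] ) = [ - 742, - 673.85, - 624,  -  271.49,-248,-40, - 23 , - 10,268 , 452 , 712 , 932]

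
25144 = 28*898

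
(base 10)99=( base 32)33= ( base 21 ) 4f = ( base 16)63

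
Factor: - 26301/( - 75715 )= 33/95 = 3^1*5^( - 1)*11^1*19^( - 1 )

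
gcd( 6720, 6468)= 84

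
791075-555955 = 235120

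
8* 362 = 2896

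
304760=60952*5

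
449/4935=449/4935 = 0.09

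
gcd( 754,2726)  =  58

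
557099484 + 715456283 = 1272555767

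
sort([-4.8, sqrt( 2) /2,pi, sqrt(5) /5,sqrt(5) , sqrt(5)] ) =[ - 4.8, sqrt(5)/5, sqrt(2) /2, sqrt(5), sqrt( 5),  pi] 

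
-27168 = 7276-34444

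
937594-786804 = 150790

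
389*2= 778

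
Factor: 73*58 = 4234= 2^1 *29^1*73^1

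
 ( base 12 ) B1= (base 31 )49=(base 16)85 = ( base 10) 133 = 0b10000101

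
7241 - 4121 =3120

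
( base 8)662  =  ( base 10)434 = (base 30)EE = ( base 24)i2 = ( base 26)GI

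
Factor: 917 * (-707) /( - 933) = 3^(-1)*7^2*101^1*131^1*311^( - 1) =648319/933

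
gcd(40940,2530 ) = 230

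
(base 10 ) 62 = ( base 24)2E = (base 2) 111110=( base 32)1U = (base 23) 2g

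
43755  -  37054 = 6701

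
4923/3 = 1641 = 1641.00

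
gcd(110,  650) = 10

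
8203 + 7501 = 15704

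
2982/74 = 40 + 11/37  =  40.30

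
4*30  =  120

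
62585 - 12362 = 50223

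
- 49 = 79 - 128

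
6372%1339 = 1016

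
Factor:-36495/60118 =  - 2^ ( - 1 )*3^2*5^1*811^1 * 30059^( - 1) 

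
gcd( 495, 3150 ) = 45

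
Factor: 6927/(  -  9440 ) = -2^(-5)*3^1 * 5^( - 1)*59^( - 1)*2309^1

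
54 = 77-23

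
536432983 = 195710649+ 340722334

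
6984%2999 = 986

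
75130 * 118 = 8865340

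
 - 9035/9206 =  - 9035/9206 = - 0.98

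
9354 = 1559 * 6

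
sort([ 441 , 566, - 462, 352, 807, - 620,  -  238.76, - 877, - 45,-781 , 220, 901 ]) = [ - 877,-781, - 620,-462 ,-238.76, -45, 220,352,441, 566, 807  ,  901 ] 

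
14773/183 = 14773/183 = 80.73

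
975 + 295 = 1270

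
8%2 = 0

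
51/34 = 1  +  1/2 = 1.50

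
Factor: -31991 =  - 31991^1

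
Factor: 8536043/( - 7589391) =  - 3^( - 1 )*263^( - 1)*9619^( - 1)*8536043^1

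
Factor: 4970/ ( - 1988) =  - 2^( - 1 )*5^1 = - 5/2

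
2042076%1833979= 208097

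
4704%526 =496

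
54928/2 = 27464 = 27464.00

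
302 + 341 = 643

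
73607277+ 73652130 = 147259407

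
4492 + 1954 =6446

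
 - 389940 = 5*( - 77988) 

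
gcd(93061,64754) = 1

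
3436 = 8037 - 4601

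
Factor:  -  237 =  - 3^1 * 79^1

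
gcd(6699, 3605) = 7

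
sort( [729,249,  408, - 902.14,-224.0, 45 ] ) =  [-902.14, - 224.0,45  ,  249,408,729]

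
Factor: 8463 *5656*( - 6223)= - 297874648344=- 2^3 * 3^1*7^4 * 13^1*31^1*101^1  *127^1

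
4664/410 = 2332/205 = 11.38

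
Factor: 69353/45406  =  2^ ( - 1)*73^(  -  1 )*223^1 =223/146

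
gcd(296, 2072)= 296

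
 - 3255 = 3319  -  6574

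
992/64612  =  248/16153= 0.02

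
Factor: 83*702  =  58266 = 2^1*3^3 * 13^1*83^1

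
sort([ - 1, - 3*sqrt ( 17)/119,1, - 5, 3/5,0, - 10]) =[ - 10,-5, - 1,  -  3*sqrt(17 )/119,0, 3/5,1 ]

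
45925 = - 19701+65626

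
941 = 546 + 395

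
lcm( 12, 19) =228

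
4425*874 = 3867450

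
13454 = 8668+4786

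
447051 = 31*14421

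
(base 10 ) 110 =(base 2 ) 1101110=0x6e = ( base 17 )68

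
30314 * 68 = 2061352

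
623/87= 623/87 = 7.16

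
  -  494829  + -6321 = - 501150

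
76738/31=76738/31  =  2475.42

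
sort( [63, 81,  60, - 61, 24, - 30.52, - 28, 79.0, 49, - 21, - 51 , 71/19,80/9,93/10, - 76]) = [ - 76, - 61,-51,-30.52, - 28, - 21,71/19,80/9 , 93/10,  24, 49, 60,63,79.0 , 81]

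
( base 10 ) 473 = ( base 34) DV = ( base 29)G9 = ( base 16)1D9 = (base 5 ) 3343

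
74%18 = 2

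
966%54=48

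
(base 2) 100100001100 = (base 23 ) 48g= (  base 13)1092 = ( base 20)5fg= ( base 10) 2316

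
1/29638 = 1/29638 = 0.00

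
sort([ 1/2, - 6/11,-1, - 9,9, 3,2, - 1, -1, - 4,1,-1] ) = [ - 9,-4, - 1, - 1, - 1, - 1,-6/11,1/2,1, 2,3,9]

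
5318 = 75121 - 69803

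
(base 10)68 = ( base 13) 53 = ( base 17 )40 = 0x44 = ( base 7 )125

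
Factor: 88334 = 2^1*29^1*1523^1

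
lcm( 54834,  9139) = 54834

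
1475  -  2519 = -1044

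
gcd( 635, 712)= 1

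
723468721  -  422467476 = 301001245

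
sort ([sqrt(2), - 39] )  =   [ - 39,sqrt(2 )] 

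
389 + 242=631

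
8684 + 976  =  9660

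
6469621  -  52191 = 6417430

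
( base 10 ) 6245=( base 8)14145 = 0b1100001100101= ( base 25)9ok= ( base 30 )6s5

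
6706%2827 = 1052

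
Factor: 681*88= 59928 = 2^3*3^1*11^1 *227^1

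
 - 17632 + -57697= - 75329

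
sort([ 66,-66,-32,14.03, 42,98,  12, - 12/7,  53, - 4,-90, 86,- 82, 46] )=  [ - 90, - 82, - 66,-32,-4, - 12/7,12 , 14.03,42, 46,53, 66, 86, 98]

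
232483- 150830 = 81653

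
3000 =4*750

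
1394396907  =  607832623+786564284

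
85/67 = 1+18/67 = 1.27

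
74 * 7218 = 534132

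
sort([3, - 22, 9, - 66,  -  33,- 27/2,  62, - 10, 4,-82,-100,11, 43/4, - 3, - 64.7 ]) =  [ - 100, - 82, - 66,  -  64.7, - 33, - 22, - 27/2,- 10 ,-3 , 3, 4,9, 43/4, 11, 62] 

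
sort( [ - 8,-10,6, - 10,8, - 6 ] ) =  [-10, - 10,  -  8, - 6,6,8]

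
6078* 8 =48624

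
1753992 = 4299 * 408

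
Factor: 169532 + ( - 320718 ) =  - 151186 = -2^1*7^1*10799^1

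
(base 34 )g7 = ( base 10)551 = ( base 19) 1a0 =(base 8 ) 1047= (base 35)FQ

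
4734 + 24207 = 28941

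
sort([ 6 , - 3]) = [- 3, 6] 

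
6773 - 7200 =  - 427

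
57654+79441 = 137095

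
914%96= 50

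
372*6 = 2232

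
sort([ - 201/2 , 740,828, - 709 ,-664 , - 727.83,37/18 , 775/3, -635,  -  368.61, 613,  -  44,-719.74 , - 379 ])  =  [ - 727.83,  -  719.74 , -709, - 664, - 635,-379 ,-368.61, - 201/2,-44, 37/18,775/3, 613,740 , 828 ]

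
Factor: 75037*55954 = 2^1*101^1*277^1*75037^1= 4198620298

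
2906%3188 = 2906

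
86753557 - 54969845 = 31783712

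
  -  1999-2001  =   - 4000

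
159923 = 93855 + 66068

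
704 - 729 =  - 25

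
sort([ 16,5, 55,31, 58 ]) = [ 5, 16, 31, 55 , 58]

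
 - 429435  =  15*( - 28629)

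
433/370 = 1+63/370 = 1.17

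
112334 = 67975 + 44359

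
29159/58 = 502+43/58 = 502.74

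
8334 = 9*926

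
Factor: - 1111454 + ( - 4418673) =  - 5530127  =  - 587^1*9421^1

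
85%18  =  13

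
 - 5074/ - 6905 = 5074/6905 = 0.73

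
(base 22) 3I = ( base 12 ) 70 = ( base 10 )84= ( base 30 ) 2O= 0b1010100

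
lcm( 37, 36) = 1332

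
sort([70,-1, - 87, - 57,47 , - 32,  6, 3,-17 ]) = [-87,-57, - 32,  -  17,  -  1, 3,6,  47, 70] 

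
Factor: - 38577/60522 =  - 2^(-1)*131^( - 1 )*167^1=- 167/262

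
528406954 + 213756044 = 742162998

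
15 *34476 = 517140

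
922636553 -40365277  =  882271276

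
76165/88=865 + 45/88 = 865.51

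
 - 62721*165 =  -10348965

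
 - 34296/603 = -11432/201 =- 56.88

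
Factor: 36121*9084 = 328123164 =2^2* 3^1*41^1*757^1 *881^1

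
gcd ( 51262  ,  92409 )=1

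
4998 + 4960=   9958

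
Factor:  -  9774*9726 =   -  2^2*3^4 * 181^1* 1621^1 = -95061924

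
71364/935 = 71364/935 = 76.33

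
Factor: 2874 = 2^1*3^1 * 479^1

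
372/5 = 372/5 = 74.40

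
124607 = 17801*7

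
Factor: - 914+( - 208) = - 2^1*3^1*11^1 *17^1= - 1122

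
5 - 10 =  - 5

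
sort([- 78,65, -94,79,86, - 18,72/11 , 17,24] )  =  [ - 94, - 78,- 18,72/11 , 17,24,65, 79 , 86] 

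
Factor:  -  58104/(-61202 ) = 2^2*3^3*71^( - 1)*269^1*431^(-1) = 29052/30601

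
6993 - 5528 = 1465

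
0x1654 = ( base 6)42244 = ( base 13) 27A9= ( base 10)5716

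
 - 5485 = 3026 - 8511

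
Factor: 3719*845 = 3142555 = 5^1*13^2*3719^1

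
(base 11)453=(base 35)fh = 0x21E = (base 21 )14h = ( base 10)542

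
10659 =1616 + 9043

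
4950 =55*90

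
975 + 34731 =35706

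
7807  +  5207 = 13014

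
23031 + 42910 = 65941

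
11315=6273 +5042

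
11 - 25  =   - 14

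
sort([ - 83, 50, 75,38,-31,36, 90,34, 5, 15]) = [ -83, - 31, 5, 15,34, 36, 38, 50, 75 , 90]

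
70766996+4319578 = 75086574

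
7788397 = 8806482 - 1018085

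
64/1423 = 64/1423 = 0.04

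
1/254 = 1/254 =0.00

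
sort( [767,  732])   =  [ 732,767 ]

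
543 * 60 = 32580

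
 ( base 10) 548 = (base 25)ln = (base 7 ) 1412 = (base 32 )h4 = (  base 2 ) 1000100100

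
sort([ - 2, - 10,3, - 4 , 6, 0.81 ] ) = [ - 10,-4, - 2,  0.81, 3, 6]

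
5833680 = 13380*436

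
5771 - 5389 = 382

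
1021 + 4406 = 5427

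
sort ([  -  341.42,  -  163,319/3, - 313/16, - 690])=[ -690,- 341.42, - 163, - 313/16, 319/3 ]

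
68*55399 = 3767132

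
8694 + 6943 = 15637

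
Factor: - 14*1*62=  - 868 = - 2^2*7^1*31^1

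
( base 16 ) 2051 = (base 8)20121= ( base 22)h21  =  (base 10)8273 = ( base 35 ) 6QD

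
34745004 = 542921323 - 508176319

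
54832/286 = 27416/143  =  191.72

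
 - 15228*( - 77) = 1172556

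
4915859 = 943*5213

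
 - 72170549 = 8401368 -80571917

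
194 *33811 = 6559334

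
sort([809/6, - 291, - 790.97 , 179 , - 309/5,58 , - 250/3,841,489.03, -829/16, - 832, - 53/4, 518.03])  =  [ - 832 , - 790.97,-291,  -  250/3,-309/5, - 829/16, - 53/4,58, 809/6, 179, 489.03,518.03 , 841] 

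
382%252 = 130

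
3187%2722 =465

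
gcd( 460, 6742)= 2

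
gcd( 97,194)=97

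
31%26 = 5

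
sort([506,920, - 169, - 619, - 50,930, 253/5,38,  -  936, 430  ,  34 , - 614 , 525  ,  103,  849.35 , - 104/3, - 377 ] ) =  [ -936 , - 619, - 614, - 377, - 169,-50, - 104/3,34,38,253/5, 103,430,506, 525, 849.35,920, 930] 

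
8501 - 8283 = 218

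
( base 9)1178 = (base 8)1561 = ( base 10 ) 881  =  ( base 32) rh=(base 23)1F7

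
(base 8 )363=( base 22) b1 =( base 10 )243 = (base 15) 113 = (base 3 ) 100000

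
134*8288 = 1110592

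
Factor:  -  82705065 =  - 3^1 * 5^1*5513671^1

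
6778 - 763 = 6015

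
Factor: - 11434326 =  - 2^1*3^1*41^1*53^1* 877^1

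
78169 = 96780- 18611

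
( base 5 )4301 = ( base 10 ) 576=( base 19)1b6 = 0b1001000000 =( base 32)i0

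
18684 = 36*519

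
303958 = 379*802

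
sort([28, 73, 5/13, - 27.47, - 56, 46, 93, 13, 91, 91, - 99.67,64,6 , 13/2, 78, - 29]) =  [ - 99.67,-56, - 29, - 27.47 , 5/13,6,13/2,13, 28,  46,64,73, 78, 91,91,93 ] 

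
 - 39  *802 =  - 31278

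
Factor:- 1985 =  -5^1*397^1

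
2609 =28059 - 25450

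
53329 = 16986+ 36343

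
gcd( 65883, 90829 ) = 1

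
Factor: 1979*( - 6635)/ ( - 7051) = 5^1*11^(-1 )*641^(-1 )*1327^1*1979^1= 13130665/7051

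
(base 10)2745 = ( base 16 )ab9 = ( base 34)2cp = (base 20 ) 6h5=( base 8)5271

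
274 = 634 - 360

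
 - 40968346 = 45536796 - 86505142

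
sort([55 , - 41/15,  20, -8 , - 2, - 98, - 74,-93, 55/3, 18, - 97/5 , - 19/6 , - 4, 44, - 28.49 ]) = [ - 98, - 93, - 74,-28.49, - 97/5, - 8 , - 4, - 19/6, - 41/15, - 2,  18,  55/3  ,  20, 44,55 ] 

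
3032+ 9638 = 12670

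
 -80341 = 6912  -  87253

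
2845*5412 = 15397140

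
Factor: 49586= 2^1 * 24793^1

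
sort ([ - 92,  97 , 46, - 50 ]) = [-92, - 50, 46, 97]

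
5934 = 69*86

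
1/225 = 1/225  =  0.00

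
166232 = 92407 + 73825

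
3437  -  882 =2555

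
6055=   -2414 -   -  8469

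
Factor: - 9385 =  - 5^1*1877^1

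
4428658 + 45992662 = 50421320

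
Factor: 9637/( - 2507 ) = -419/109 = -109^( - 1)*419^1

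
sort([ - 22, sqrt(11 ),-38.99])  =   [ - 38.99,-22, sqrt ( 11) ]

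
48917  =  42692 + 6225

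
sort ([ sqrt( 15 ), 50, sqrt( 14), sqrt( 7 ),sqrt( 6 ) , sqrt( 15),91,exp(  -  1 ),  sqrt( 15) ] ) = [ exp(  -  1),sqrt( 6), sqrt(7 ), sqrt( 14),sqrt( 15),sqrt( 15 ),sqrt( 15), 50 , 91 ]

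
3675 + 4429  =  8104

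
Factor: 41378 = 2^1*17^1 * 1217^1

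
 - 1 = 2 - 3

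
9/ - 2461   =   - 1+ 2452/2461 = - 0.00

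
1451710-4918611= -3466901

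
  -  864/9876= - 72/823 = -0.09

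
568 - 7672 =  - 7104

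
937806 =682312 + 255494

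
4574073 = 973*4701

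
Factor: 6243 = 3^1*2081^1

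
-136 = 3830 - 3966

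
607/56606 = 607/56606 = 0.01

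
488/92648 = 61/11581 = 0.01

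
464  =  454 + 10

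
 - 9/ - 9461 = 9/9461 = 0.00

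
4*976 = 3904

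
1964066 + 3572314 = 5536380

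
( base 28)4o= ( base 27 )51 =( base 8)210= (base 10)136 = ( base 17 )80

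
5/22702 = 5/22702  =  0.00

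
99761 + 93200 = 192961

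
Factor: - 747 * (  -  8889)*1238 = 8220422754 = 2^1*3^3*83^1*619^1*2963^1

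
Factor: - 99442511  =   - 7^2 * 2029439^1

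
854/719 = 1  +  135/719  =  1.19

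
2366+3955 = 6321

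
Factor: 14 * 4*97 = 2^3*7^1  *  97^1 = 5432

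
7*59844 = 418908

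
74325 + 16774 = 91099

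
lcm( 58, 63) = 3654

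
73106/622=36553/311 = 117.53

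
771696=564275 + 207421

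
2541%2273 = 268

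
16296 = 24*679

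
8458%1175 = 233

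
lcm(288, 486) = 7776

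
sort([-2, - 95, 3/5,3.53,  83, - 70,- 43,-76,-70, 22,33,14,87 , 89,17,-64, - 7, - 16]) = [ - 95 , - 76, -70, - 70, - 64, - 43, - 16, - 7, - 2, 3/5,  3.53, 14,17,22,  33,  83  ,  87, 89 ]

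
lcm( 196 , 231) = 6468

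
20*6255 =125100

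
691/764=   691/764 = 0.90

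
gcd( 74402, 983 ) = 1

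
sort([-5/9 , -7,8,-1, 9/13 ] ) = [ - 7,-1, - 5/9 , 9/13, 8] 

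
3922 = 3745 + 177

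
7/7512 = 7/7512 = 0.00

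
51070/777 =65  +  565/777 = 65.73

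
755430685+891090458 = 1646521143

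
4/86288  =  1/21572 = 0.00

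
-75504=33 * (  -  2288)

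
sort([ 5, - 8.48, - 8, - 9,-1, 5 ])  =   [ - 9, - 8.48, - 8, - 1,5,5 ]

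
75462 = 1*75462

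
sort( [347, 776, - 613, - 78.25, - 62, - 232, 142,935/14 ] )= [ - 613,  -  232,-78.25,  -  62,  935/14,142, 347,776]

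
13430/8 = 1678+3/4 = 1678.75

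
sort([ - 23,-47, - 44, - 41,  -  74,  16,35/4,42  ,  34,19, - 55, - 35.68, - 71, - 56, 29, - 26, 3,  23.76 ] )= [ -74, - 71, - 56,-55, - 47, - 44, - 41, - 35.68, - 26,-23,3,  35/4,16,  19 , 23.76 , 29,34,42] 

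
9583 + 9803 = 19386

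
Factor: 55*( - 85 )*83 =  - 388025= - 5^2*11^1*17^1*83^1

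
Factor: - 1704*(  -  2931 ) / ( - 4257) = - 554936/473 = - 2^3 * 11^( - 1 )*43^( - 1 )*71^1*977^1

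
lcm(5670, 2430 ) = 17010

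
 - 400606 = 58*( - 6907 )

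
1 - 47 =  - 46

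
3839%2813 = 1026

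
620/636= 155/159 = 0.97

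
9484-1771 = 7713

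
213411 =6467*33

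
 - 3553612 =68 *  (-52259 ) 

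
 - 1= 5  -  6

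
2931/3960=977/1320=0.74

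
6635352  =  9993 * 664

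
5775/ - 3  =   - 1925/1 = - 1925.00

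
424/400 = 53/50 =1.06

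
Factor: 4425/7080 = 2^( -3)*5^1 = 5/8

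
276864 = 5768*48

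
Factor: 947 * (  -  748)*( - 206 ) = 145921336  =  2^3*11^1*17^1 *103^1*947^1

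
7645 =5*1529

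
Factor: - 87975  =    -  3^2 * 5^2*17^1*23^1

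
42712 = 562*76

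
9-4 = 5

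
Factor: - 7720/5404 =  -2^1*5^1*7^( - 1) = -10/7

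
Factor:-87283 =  - 7^1*37^1*337^1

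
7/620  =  7/620=0.01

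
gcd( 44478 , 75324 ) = 6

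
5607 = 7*801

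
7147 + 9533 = 16680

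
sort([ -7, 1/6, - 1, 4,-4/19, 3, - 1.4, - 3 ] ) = [-7, - 3 ,-1.4, - 1, -4/19,1/6, 3, 4]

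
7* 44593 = 312151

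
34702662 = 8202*4231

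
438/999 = 146/333 =0.44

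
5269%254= 189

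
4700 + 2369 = 7069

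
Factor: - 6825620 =-2^2 * 5^1*341281^1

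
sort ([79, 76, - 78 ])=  [ - 78, 76, 79 ]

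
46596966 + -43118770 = 3478196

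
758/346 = 2 + 33/173 = 2.19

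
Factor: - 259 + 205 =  - 54 =- 2^1*3^3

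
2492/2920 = 623/730  =  0.85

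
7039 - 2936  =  4103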